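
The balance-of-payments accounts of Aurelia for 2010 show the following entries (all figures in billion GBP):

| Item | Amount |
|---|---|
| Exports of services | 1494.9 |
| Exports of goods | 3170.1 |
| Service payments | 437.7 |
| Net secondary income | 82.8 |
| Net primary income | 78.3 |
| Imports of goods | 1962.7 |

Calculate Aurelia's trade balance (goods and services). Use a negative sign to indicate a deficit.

2264.6

Goods balance = 3170.1 - 1962.7 = 1207.4
Services balance = 1494.9 - 437.7 = 1057.2
Trade balance (goods + services) = 1207.4 + 1057.2 = 2264.6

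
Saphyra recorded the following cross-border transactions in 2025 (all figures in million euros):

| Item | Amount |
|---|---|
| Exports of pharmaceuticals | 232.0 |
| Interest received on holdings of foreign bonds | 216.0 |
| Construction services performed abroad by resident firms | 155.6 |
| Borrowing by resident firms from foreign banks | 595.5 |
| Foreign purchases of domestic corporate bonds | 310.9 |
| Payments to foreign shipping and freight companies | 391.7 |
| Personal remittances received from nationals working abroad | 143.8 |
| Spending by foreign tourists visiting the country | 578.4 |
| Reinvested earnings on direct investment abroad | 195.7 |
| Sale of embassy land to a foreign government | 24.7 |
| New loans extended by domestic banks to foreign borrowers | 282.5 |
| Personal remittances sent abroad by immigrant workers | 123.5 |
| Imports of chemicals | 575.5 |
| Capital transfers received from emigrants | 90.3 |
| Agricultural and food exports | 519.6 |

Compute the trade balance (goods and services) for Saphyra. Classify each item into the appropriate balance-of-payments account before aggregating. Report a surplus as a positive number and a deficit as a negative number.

Goods: 232.0 + 519.6 - 575.5 = 176.1
Services: 155.6 + 578.4 - 391.7 = 342.3
Trade balance = 176.1 + 342.3 = 518.4
(Excluded from the trade balance — primary income: interest received on holdings of foreign bonds 216.0, reinvested earnings on direct investment abroad 195.7; financial account: borrowing by resident firms from foreign banks 595.5, foreign purchases of domestic corporate bonds 310.9, new loans extended by domestic banks to foreign borrowers 282.5; secondary income: personal remittances received from nationals working abroad 143.8, personal remittances sent abroad by immigrant workers 123.5; capital account: sale of embassy land to a foreign government 24.7, capital transfers received from emigrants 90.3.)

518.4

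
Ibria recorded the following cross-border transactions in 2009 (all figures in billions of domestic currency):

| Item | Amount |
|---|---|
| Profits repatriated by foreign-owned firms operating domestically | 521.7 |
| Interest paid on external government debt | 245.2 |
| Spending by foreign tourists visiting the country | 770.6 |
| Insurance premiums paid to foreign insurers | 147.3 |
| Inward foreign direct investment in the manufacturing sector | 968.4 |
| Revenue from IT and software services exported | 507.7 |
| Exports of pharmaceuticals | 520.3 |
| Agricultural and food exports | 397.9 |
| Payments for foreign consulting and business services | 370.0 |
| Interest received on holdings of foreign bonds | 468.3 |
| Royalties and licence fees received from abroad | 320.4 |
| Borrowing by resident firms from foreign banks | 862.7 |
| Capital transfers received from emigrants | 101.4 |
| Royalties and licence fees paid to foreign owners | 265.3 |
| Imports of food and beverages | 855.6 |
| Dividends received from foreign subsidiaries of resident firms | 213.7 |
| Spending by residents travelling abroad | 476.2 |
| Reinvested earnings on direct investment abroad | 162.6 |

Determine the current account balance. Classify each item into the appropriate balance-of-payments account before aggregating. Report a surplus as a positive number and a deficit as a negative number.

480.2

Goods: -855.6 + 520.3 + 397.9 = 62.6
Services: 320.4 - 370.0 - 476.2 - 265.3 + 770.6 - 147.3 + 507.7 = 339.9
Primary income: -521.7 - 245.2 + 468.3 + 162.6 + 213.7 = 77.7
Current account = 62.6 + 339.9 + 77.7 = 480.2
(Excluded from the current account — financial account: inward foreign direct investment in the manufacturing sector 968.4, borrowing by resident firms from foreign banks 862.7; capital account: capital transfers received from emigrants 101.4.)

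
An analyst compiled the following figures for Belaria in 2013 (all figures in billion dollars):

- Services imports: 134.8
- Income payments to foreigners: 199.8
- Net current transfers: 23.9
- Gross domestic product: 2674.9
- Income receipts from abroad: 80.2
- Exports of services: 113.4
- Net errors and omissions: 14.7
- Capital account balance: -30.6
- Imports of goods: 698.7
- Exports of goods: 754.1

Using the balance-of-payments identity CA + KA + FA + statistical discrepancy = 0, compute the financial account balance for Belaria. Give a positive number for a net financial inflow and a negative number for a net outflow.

77.6

Goods balance = 754.1 - 698.7 = 55.4
Services balance = 113.4 - 134.8 = -21.4
Trade balance (goods + services) = 55.4 + (-21.4) = 34.0
Net primary income = 80.2 - 199.8 = -119.6
Net secondary income = 23.9
Current account = 34.0 + (-119.6) + 23.9 = -61.7
Financial account = -(-61.7 + (-30.6) + 14.7) = 77.6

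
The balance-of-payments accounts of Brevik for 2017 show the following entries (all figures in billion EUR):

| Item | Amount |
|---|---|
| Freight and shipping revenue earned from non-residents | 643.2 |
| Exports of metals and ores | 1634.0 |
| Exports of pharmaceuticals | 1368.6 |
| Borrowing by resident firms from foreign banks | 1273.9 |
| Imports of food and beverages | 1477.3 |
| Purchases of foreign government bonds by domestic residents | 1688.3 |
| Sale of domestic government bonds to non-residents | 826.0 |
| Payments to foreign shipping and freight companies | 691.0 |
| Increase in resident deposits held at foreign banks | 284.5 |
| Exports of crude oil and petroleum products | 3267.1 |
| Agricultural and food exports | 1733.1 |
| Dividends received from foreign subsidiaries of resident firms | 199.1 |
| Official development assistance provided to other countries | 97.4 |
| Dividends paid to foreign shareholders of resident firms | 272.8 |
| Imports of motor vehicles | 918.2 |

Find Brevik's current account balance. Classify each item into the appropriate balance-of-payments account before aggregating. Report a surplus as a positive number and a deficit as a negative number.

Goods: 1733.1 + 3267.1 + 1634.0 - 1477.3 - 918.2 + 1368.6 = 5607.3
Services: 643.2 - 691.0 = -47.8
Primary income: -272.8 + 199.1 = -73.7
Secondary income: -97.4
Current account = 5607.3 + (-47.8) + (-73.7) + (-97.4) = 5388.4
(Excluded from the current account — financial account: borrowing by resident firms from foreign banks 1273.9, purchases of foreign government bonds by domestic residents 1688.3, sale of domestic government bonds to non-residents 826.0, increase in resident deposits held at foreign banks 284.5.)

5388.4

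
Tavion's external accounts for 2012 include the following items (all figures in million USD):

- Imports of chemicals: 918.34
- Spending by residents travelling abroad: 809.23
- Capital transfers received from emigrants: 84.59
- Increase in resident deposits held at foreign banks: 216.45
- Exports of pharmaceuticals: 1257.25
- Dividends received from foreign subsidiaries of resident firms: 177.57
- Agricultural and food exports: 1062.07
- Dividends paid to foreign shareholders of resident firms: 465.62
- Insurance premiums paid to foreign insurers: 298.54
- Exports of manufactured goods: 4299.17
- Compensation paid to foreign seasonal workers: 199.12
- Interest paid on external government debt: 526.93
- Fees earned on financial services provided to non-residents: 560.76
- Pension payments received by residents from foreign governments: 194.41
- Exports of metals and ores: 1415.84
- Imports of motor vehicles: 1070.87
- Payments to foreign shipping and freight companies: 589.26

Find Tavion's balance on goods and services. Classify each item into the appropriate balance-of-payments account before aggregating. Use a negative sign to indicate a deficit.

Goods: -918.34 + 1257.25 + 4299.17 - 1070.87 + 1062.07 + 1415.84 = 6045.12
Services: -589.26 - 809.23 + 560.76 - 298.54 = -1136.27
Trade balance = 6045.12 + (-1136.27) = 4908.85
(Excluded from the trade balance — capital account: capital transfers received from emigrants 84.59; financial account: increase in resident deposits held at foreign banks 216.45; primary income: dividends received from foreign subsidiaries of resident firms 177.57, dividends paid to foreign shareholders of resident firms 465.62, compensation paid to foreign seasonal workers 199.12, interest paid on external government debt 526.93; secondary income: pension payments received by residents from foreign governments 194.41.)

4908.85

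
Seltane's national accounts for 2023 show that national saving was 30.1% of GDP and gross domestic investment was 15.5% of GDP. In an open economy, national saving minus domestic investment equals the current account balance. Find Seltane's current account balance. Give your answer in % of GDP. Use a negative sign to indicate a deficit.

14.6

S - I = CA (net lending to the rest of the world).
CA = S - I = 30.1 - 15.5 = 14.6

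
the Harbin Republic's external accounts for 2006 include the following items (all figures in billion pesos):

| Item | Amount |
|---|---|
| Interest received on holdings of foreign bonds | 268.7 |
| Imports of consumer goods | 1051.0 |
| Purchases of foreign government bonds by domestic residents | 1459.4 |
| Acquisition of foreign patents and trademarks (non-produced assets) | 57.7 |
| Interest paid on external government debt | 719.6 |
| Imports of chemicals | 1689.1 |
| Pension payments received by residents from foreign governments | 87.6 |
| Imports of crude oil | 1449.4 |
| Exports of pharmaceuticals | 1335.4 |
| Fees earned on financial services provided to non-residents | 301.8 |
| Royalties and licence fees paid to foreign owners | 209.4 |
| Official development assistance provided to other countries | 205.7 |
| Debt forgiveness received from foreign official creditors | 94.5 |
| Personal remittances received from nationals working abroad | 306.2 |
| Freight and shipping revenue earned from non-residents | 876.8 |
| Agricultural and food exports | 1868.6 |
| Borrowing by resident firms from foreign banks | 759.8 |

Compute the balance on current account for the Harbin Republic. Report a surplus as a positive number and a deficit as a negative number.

Goods: 1335.4 - 1689.1 + 1868.6 - 1051.0 - 1449.4 = -985.5
Services: 876.8 + 301.8 - 209.4 = 969.2
Primary income: 268.7 - 719.6 = -450.9
Secondary income: -205.7 + 306.2 + 87.6 = 188.1
Current account = (-985.5) + 969.2 + (-450.9) + 188.1 = -279.1
(Excluded from the current account — financial account: purchases of foreign government bonds by domestic residents 1459.4, borrowing by resident firms from foreign banks 759.8; capital account: acquisition of foreign patents and trademarks (non-produced assets) 57.7, debt forgiveness received from foreign official creditors 94.5.)

-279.1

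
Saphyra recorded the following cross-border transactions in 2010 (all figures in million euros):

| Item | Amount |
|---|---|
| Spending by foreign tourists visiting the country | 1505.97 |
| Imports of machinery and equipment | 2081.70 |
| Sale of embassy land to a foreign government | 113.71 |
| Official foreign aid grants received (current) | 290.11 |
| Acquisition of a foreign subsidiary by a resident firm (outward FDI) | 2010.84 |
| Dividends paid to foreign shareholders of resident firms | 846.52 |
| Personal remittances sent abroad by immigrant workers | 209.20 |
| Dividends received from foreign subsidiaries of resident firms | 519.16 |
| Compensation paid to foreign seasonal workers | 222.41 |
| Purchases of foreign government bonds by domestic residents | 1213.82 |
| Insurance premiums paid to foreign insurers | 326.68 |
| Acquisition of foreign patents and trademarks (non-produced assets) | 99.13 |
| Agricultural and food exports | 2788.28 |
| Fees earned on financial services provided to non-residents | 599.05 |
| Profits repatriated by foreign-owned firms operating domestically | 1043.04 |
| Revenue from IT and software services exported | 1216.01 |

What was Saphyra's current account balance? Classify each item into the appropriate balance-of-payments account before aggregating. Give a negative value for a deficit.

Goods: -2081.70 + 2788.28 = 706.58
Services: 1216.01 + 1505.97 - 326.68 + 599.05 = 2994.35
Primary income: -846.52 + 519.16 - 1043.04 - 222.41 = -1592.81
Secondary income: 290.11 - 209.20 = 80.91
Current account = 706.58 + 2994.35 + (-1592.81) + 80.91 = 2189.03
(Excluded from the current account — capital account: sale of embassy land to a foreign government 113.71, acquisition of foreign patents and trademarks (non-produced assets) 99.13; financial account: acquisition of a foreign subsidiary by a resident firm (outward FDI) 2010.84, purchases of foreign government bonds by domestic residents 1213.82.)

2189.03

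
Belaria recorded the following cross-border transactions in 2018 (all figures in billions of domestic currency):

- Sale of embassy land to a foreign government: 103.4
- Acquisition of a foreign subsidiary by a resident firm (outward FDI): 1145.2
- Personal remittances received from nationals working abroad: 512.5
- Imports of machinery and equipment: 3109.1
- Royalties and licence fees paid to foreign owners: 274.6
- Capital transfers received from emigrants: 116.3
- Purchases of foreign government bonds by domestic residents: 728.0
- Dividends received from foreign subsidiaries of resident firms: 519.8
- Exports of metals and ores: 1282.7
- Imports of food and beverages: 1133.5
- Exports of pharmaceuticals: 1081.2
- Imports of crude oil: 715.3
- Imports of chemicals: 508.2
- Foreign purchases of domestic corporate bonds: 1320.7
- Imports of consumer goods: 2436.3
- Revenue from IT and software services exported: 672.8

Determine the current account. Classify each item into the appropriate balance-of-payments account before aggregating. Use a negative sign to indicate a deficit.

-4108.0

Goods: -715.3 - 1133.5 - 508.2 + 1282.7 - 3109.1 - 2436.3 + 1081.2 = -5538.5
Services: 672.8 - 274.6 = 398.2
Primary income: 519.8
Secondary income: 512.5
Current account = (-5538.5) + 398.2 + 519.8 + 512.5 = -4108.0
(Excluded from the current account — capital account: sale of embassy land to a foreign government 103.4, capital transfers received from emigrants 116.3; financial account: acquisition of a foreign subsidiary by a resident firm (outward FDI) 1145.2, purchases of foreign government bonds by domestic residents 728.0, foreign purchases of domestic corporate bonds 1320.7.)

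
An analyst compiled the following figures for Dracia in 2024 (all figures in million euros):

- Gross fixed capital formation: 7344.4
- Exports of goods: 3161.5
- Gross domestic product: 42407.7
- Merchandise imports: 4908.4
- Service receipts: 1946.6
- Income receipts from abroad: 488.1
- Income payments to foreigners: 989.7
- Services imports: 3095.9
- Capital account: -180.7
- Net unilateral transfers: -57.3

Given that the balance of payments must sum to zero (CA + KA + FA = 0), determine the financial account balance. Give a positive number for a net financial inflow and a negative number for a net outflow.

3635.8

Goods balance = 3161.5 - 4908.4 = -1746.9
Services balance = 1946.6 - 3095.9 = -1149.3
Trade balance (goods + services) = -1746.9 + (-1149.3) = -2896.2
Net primary income = 488.1 - 989.7 = -501.6
Net secondary income = -57.3
Current account = -2896.2 + (-501.6) + (-57.3) = -3455.1
Financial account = -(-3455.1 + (-180.7)) = 3635.8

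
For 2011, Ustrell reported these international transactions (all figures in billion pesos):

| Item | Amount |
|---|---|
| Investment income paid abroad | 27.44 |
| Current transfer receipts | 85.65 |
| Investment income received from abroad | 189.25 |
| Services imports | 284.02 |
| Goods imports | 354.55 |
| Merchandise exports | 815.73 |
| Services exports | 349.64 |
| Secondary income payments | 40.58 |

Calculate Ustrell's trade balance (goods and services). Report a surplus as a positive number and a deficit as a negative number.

Goods balance = 815.73 - 354.55 = 461.18
Services balance = 349.64 - 284.02 = 65.62
Trade balance (goods + services) = 461.18 + 65.62 = 526.80

526.80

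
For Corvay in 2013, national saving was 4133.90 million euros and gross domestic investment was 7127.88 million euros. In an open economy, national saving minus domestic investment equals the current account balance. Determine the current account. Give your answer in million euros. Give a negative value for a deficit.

S - I = CA (net lending to the rest of the world).
CA = S - I = 4133.90 - 7127.88 = -2993.98

-2993.98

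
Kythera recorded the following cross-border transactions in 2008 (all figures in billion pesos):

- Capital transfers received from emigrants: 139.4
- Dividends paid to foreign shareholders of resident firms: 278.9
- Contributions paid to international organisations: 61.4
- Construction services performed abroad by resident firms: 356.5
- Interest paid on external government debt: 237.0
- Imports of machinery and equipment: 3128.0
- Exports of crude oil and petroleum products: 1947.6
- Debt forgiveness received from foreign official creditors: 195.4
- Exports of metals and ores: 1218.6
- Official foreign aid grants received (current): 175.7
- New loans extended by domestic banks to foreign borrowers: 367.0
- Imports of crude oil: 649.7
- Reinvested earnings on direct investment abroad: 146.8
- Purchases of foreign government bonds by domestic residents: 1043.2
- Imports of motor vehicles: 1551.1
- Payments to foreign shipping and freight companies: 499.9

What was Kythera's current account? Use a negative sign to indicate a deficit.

-2560.8

Goods: 1947.6 + 1218.6 - 1551.1 - 649.7 - 3128.0 = -2162.6
Services: -499.9 + 356.5 = -143.4
Primary income: -278.9 + 146.8 - 237.0 = -369.1
Secondary income: 175.7 - 61.4 = 114.3
Current account = (-2162.6) + (-143.4) + (-369.1) + 114.3 = -2560.8
(Excluded from the current account — capital account: capital transfers received from emigrants 139.4, debt forgiveness received from foreign official creditors 195.4; financial account: new loans extended by domestic banks to foreign borrowers 367.0, purchases of foreign government bonds by domestic residents 1043.2.)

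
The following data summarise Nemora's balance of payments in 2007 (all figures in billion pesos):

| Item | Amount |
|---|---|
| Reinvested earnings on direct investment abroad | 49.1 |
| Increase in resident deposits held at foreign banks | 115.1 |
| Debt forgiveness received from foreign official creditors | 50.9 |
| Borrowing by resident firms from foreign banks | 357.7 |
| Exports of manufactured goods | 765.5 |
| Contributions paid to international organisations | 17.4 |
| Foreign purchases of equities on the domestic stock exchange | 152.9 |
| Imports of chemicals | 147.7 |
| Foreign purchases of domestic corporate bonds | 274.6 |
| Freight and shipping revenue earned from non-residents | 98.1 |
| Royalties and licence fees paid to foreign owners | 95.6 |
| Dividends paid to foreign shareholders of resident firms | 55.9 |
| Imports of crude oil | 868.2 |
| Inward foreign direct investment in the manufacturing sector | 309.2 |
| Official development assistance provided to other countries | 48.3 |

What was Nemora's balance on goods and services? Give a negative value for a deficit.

-247.9

Goods: 765.5 - 147.7 - 868.2 = -250.4
Services: 98.1 - 95.6 = 2.5
Trade balance = -250.4 + 2.5 = -247.9
(Excluded from the trade balance — primary income: reinvested earnings on direct investment abroad 49.1, dividends paid to foreign shareholders of resident firms 55.9; financial account: increase in resident deposits held at foreign banks 115.1, borrowing by resident firms from foreign banks 357.7, foreign purchases of equities on the domestic stock exchange 152.9, foreign purchases of domestic corporate bonds 274.6, inward foreign direct investment in the manufacturing sector 309.2; capital account: debt forgiveness received from foreign official creditors 50.9; secondary income: contributions paid to international organisations 17.4, official development assistance provided to other countries 48.3.)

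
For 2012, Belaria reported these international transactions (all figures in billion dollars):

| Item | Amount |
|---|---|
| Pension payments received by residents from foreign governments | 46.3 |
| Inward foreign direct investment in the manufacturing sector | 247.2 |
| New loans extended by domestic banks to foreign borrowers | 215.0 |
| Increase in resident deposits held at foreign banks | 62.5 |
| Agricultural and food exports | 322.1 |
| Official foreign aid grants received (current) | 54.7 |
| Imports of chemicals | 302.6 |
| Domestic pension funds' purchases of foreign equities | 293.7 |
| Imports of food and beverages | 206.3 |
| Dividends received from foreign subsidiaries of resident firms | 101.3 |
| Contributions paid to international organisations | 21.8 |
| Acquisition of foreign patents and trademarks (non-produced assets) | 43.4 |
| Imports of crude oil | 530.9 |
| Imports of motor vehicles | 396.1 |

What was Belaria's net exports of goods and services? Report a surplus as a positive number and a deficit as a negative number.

Goods: -206.3 - 396.1 - 302.6 + 322.1 - 530.9 = -1113.8
Trade balance = -1113.8 + 0.0 = -1113.8
(Excluded from the trade balance — secondary income: pension payments received by residents from foreign governments 46.3, official foreign aid grants received (current) 54.7, contributions paid to international organisations 21.8; financial account: inward foreign direct investment in the manufacturing sector 247.2, new loans extended by domestic banks to foreign borrowers 215.0, increase in resident deposits held at foreign banks 62.5, domestic pension funds' purchases of foreign equities 293.7; primary income: dividends received from foreign subsidiaries of resident firms 101.3; capital account: acquisition of foreign patents and trademarks (non-produced assets) 43.4.)

-1113.8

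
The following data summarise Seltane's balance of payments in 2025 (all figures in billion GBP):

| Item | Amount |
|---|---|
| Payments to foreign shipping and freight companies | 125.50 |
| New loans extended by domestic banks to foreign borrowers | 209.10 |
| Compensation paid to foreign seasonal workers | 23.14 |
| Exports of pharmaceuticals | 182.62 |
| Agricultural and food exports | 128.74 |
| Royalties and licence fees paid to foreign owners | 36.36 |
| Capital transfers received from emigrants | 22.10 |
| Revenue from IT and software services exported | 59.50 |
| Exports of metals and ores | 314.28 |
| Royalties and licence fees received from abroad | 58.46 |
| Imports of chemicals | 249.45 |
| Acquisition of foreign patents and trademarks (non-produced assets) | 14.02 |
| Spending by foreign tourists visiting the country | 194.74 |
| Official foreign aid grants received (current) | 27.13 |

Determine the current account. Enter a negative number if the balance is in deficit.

Goods: 314.28 - 249.45 + 128.74 + 182.62 = 376.19
Services: 58.46 + 59.50 - 125.50 + 194.74 - 36.36 = 150.84
Primary income: -23.14
Secondary income: 27.13
Current account = 376.19 + 150.84 + (-23.14) + 27.13 = 531.02
(Excluded from the current account — financial account: new loans extended by domestic banks to foreign borrowers 209.10; capital account: capital transfers received from emigrants 22.10, acquisition of foreign patents and trademarks (non-produced assets) 14.02.)

531.02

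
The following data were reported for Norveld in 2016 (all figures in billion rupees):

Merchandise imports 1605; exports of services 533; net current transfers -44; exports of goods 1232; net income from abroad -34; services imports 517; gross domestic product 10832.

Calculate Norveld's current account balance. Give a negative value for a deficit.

-435

Goods balance = 1232 - 1605 = -373
Services balance = 533 - 517 = 16
Trade balance (goods + services) = -373 + 16 = -357
Net primary income = -34
Net secondary income = -44
Current account = -357 + (-34) + (-44) = -435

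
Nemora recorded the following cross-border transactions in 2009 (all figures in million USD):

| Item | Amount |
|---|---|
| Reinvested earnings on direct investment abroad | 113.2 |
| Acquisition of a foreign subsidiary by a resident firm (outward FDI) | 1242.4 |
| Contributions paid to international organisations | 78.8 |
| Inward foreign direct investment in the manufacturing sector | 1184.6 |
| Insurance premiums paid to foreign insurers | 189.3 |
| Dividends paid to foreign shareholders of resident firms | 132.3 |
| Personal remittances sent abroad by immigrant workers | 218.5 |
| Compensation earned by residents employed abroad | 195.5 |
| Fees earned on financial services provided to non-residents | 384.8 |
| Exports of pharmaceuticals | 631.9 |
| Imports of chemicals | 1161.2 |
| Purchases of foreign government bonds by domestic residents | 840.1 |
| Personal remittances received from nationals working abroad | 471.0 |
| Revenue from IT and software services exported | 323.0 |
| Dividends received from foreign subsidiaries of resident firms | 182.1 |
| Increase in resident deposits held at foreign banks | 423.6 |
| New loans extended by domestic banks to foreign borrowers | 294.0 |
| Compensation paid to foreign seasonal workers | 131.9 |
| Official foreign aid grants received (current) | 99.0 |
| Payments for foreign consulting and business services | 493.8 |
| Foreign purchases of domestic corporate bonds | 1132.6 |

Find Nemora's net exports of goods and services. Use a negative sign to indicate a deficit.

-504.6

Goods: -1161.2 + 631.9 = -529.3
Services: 323.0 + 384.8 - 189.3 - 493.8 = 24.7
Trade balance = -529.3 + 24.7 = -504.6
(Excluded from the trade balance — primary income: reinvested earnings on direct investment abroad 113.2, dividends paid to foreign shareholders of resident firms 132.3, compensation earned by residents employed abroad 195.5, dividends received from foreign subsidiaries of resident firms 182.1, compensation paid to foreign seasonal workers 131.9; financial account: acquisition of a foreign subsidiary by a resident firm (outward FDI) 1242.4, inward foreign direct investment in the manufacturing sector 1184.6, purchases of foreign government bonds by domestic residents 840.1, increase in resident deposits held at foreign banks 423.6, new loans extended by domestic banks to foreign borrowers 294.0, foreign purchases of domestic corporate bonds 1132.6; secondary income: contributions paid to international organisations 78.8, personal remittances sent abroad by immigrant workers 218.5, personal remittances received from nationals working abroad 471.0, official foreign aid grants received (current) 99.0.)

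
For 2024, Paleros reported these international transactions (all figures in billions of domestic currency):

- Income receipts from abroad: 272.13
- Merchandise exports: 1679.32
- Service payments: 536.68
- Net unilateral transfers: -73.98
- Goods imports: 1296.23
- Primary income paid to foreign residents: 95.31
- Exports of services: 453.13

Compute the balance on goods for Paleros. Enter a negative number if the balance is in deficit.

Goods balance = 1679.32 - 1296.23 = 383.09

383.09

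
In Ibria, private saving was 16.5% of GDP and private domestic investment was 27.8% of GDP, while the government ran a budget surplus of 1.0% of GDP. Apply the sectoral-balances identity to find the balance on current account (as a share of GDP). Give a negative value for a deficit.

-10.3

By the sectoral-balances identity, CA = (S_private - I) + (T - G).
Private balance = 16.5 - 27.8 = -11.3
Government balance (T - G) = 1.0
CA = -11.3 + 1.0 = -10.3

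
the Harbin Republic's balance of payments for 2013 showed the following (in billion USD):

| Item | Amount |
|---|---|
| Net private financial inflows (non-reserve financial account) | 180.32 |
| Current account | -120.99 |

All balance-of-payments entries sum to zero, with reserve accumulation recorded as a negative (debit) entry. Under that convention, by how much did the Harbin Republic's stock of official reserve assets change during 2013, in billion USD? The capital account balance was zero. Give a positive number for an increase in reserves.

Official reserve transactions balance = -((-120.99) + 180.32) = -59.33
An accumulation of reserves is recorded as a debit (negative entry), so the change in the stock of reserves is the negative of that balance.
Change in official reserves = -(-59.33) = 59.33

59.33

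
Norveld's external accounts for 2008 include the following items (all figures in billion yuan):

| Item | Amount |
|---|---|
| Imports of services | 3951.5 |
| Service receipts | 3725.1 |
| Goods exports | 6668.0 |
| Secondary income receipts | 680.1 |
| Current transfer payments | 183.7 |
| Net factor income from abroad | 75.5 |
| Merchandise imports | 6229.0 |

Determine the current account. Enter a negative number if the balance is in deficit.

Goods balance = 6668.0 - 6229.0 = 439.0
Services balance = 3725.1 - 3951.5 = -226.4
Trade balance (goods + services) = 439.0 + (-226.4) = 212.6
Net primary income = 75.5
Net secondary income = 680.1 - 183.7 = 496.4
Current account = 212.6 + 75.5 + 496.4 = 784.5

784.5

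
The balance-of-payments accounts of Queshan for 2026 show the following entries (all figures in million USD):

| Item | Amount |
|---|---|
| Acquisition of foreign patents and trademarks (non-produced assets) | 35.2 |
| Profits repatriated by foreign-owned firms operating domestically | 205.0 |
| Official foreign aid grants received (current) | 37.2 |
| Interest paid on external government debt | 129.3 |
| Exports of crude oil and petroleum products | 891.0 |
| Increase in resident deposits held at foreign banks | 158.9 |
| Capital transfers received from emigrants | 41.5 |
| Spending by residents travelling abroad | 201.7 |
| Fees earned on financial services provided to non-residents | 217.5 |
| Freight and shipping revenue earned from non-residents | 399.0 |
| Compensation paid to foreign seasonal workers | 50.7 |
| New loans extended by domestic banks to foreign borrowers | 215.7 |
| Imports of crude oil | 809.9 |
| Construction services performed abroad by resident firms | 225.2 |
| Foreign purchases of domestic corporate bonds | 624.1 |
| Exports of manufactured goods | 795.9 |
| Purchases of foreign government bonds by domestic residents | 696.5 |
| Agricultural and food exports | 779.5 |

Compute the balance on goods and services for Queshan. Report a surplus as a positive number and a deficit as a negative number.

Goods: 795.9 - 809.9 + 891.0 + 779.5 = 1656.5
Services: 399.0 - 201.7 + 217.5 + 225.2 = 640.0
Trade balance = 1656.5 + 640.0 = 2296.5
(Excluded from the trade balance — capital account: acquisition of foreign patents and trademarks (non-produced assets) 35.2, capital transfers received from emigrants 41.5; primary income: profits repatriated by foreign-owned firms operating domestically 205.0, interest paid on external government debt 129.3, compensation paid to foreign seasonal workers 50.7; secondary income: official foreign aid grants received (current) 37.2; financial account: increase in resident deposits held at foreign banks 158.9, new loans extended by domestic banks to foreign borrowers 215.7, foreign purchases of domestic corporate bonds 624.1, purchases of foreign government bonds by domestic residents 696.5.)

2296.5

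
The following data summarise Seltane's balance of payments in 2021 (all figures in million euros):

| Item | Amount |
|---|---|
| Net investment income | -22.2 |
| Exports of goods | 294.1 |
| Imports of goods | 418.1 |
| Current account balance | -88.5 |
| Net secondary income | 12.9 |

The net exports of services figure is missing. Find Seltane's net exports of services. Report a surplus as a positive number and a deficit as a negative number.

44.8

Current account = goods balance + services balance + net primary income + net secondary income
Sum of the known components = -133.3
Net exports of services = CA - (known components) = -88.5 - (-133.3) = 44.8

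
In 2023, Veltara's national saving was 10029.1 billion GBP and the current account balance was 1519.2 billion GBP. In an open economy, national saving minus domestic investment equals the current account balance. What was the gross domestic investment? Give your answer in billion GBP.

8509.9

S - I = CA (net lending to the rest of the world).
I = S - CA = 10029.1 - 1519.2 = 8509.9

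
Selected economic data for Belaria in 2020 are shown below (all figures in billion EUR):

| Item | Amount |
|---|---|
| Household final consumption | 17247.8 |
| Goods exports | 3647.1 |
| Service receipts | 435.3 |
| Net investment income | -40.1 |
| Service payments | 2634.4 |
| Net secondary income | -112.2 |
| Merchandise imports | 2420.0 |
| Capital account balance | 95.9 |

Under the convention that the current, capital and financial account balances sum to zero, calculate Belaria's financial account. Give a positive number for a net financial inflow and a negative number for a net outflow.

1028.4

Goods balance = 3647.1 - 2420.0 = 1227.1
Services balance = 435.3 - 2634.4 = -2199.1
Trade balance (goods + services) = 1227.1 + (-2199.1) = -972.0
Net primary income = -40.1
Net secondary income = -112.2
Current account = -972.0 + (-40.1) + (-112.2) = -1124.3
Financial account = -(-1124.3 + 95.9) = 1028.4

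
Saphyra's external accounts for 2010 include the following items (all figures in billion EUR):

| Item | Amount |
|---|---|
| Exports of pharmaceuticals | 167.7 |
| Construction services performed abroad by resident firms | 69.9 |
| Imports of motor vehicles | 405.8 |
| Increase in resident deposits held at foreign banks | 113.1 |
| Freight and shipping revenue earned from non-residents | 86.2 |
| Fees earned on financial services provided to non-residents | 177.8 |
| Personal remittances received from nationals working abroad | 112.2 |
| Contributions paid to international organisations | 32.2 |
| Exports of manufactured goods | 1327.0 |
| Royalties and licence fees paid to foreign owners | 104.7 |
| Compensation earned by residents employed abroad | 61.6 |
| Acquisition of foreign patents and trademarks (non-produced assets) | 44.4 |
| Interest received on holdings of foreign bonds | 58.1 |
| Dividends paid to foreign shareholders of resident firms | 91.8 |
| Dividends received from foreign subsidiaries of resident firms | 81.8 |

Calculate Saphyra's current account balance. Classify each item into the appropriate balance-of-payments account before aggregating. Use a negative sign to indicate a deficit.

Goods: -405.8 + 1327.0 + 167.7 = 1088.9
Services: 177.8 + 86.2 + 69.9 - 104.7 = 229.2
Primary income: 61.6 - 91.8 + 58.1 + 81.8 = 109.7
Secondary income: 112.2 - 32.2 = 80.0
Current account = 1088.9 + 229.2 + 109.7 + 80.0 = 1507.8
(Excluded from the current account — financial account: increase in resident deposits held at foreign banks 113.1; capital account: acquisition of foreign patents and trademarks (non-produced assets) 44.4.)

1507.8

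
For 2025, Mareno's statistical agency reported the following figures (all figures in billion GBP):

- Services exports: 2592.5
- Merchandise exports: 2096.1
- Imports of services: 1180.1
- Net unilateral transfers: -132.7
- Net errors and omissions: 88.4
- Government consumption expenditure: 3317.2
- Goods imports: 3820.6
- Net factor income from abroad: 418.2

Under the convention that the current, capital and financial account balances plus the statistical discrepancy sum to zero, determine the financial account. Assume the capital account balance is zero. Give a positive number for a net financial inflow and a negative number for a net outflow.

Goods balance = 2096.1 - 3820.6 = -1724.5
Services balance = 2592.5 - 1180.1 = 1412.4
Trade balance (goods + services) = -1724.5 + 1412.4 = -312.1
Net primary income = 418.2
Net secondary income = -132.7
Current account = -312.1 + 418.2 + (-132.7) = -26.6
Financial account = -(-26.6 + 88.4) = -61.8

-61.8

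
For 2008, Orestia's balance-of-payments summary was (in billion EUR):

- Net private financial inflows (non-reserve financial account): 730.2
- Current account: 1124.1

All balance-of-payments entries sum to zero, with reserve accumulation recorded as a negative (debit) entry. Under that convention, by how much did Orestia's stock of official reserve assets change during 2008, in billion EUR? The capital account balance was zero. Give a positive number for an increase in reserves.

1854.3

Official reserve transactions balance = -(1124.1 + 730.2) = -1854.3
An accumulation of reserves is recorded as a debit (negative entry), so the change in the stock of reserves is the negative of that balance.
Change in official reserves = -(-1854.3) = 1854.3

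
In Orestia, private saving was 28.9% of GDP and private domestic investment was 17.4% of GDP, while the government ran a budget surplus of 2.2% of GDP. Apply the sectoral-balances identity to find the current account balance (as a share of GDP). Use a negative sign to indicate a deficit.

13.7

By the sectoral-balances identity, CA = (S_private - I) + (T - G).
Private balance = 28.9 - 17.4 = 11.5
Government balance (T - G) = 2.2
CA = 11.5 + 2.2 = 13.7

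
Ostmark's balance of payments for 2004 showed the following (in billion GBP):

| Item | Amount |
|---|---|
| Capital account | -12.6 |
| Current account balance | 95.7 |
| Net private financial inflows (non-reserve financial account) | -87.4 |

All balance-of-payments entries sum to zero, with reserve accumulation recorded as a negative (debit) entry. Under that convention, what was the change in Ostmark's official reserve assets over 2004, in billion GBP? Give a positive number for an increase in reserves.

Official reserve transactions balance = -(95.7 + (-12.6) + (-87.4)) = 4.3
An accumulation of reserves is recorded as a debit (negative entry), so the change in the stock of reserves is the negative of that balance.
Change in official reserves = -(4.3) = -4.3

-4.3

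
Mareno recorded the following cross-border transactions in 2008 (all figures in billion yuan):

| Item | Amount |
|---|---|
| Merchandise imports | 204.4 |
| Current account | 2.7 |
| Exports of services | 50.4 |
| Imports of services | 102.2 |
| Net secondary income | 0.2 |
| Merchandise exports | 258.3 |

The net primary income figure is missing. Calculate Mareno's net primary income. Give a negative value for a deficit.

0.4

Current account = goods balance + services balance + net primary income + net secondary income
Sum of the known components = 2.3
Net primary income = CA - (known components) = 2.7 - 2.3 = 0.4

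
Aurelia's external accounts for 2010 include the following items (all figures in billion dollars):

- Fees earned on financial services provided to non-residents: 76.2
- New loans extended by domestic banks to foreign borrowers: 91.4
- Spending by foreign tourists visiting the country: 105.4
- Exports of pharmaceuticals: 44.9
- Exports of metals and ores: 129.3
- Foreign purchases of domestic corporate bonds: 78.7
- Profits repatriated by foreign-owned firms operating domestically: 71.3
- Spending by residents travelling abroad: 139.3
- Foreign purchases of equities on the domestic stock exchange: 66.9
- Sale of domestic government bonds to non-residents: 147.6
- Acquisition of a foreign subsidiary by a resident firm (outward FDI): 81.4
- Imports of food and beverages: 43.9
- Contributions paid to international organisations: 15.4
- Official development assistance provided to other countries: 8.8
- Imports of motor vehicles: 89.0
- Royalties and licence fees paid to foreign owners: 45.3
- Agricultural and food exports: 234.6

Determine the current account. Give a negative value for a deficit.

177.4

Goods: 234.6 + 129.3 - 89.0 - 43.9 + 44.9 = 275.9
Services: -139.3 - 45.3 + 105.4 + 76.2 = -3.0
Primary income: -71.3
Secondary income: -15.4 - 8.8 = -24.2
Current account = 275.9 + (-3.0) + (-71.3) + (-24.2) = 177.4
(Excluded from the current account — financial account: new loans extended by domestic banks to foreign borrowers 91.4, foreign purchases of domestic corporate bonds 78.7, foreign purchases of equities on the domestic stock exchange 66.9, sale of domestic government bonds to non-residents 147.6, acquisition of a foreign subsidiary by a resident firm (outward FDI) 81.4.)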